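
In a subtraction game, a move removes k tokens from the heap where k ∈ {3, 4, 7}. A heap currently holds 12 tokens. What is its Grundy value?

0

Build the Grundy sequence with g(k) = mex{g(k−s) : s ∈ {3, 4, 7}, s ≤ k}:
k:     0  1  2  3  4  5  6  7  8  9 10 11 12
g(k):  0  0  0  1  1  1  2  2  2  3  0  0  0
So g(12) = 0.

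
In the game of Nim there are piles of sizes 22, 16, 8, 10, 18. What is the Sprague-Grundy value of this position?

Compute the nim-sum pairwise:
22 XOR 16 = 6
6 XOR 8 = 14
14 XOR 10 = 4
4 XOR 18 = 22

22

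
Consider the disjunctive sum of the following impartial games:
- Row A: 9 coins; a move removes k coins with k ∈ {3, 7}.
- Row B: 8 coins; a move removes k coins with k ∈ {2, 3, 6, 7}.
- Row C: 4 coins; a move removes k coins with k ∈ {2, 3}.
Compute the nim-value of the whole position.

For row A, compute g(0), g(1), … with moves {3, 7}:
g(0) = mex{} = 0
g(1) = mex{} = 0
g(2) = mex{} = 0
g(3) = mex{0} = 1
g(4) = mex{0} = 1
g(5) = mex{0} = 1
g(6) = mex{1} = 0
g(7) = mex{0,1} = 2
g(8) = mex{0,1} = 2
g(9) = mex{0} = 1
So g(9) = 1.
Build the Grundy sequence for row B with g(k) = mex{g(k−s) : s ∈ {2, 3, 6, 7}, s ≤ k}:
k:     0  1  2  3  4  5  6  7  8
g(k):  0  0  1  1  2  0  3  1  2
So g(8) = 2.
For row C, compute g(0), g(1), … with moves {2, 3}:
g(0) = mex{} = 0
g(1) = mex{} = 0
g(2) = mex{0} = 1
g(3) = mex{0} = 1
g(4) = mex{0,1} = 2
So g(4) = 2.
By the Sprague-Grundy theorem, the Grundy value of a sum of independent games is the XOR of the component values.
Combined value = 1 ⊕ 2 ⊕ 2 = 1.

1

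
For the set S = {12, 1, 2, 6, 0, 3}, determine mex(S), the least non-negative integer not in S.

4

The values 0, 1, 2, 3 are all present; 4 is the first non-negative integer missing from the set.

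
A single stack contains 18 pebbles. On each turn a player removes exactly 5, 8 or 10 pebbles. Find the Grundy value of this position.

0

Build the Grundy sequence with g(k) = mex{g(k−s) : s ∈ {5, 8, 10}, s ≤ k}:
k:     0  1  2  3  4  5  6  7  8  9 10 11 12 13 14 15 16 17 18
g(k):  0  0  0  0  0  1  1  1  1  1  2  2  2  2  2  0  0  0  0
So g(18) = 0.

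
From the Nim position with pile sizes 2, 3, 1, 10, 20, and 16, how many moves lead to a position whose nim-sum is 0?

1

Write each in binary and XOR column by column:
  00010  (2)
  00011  (3)
  00001  (1)
  01010  (10)
  10100  (20)
  10000  (16)
  -----
  01110  (14)
The overall nim-sum is X = 14. A pile of size p has a winning move iff p XOR X < p (reduce it to p XOR X).
  2: 2 XOR 14 = 12 ≥ 2 — no move.
  3: 3 XOR 14 = 13 ≥ 3 — no move.
  1: 1 XOR 14 = 15 ≥ 1 — no move.
  10: 10 XOR 14 = 4 < 10 — winning move (to 4).
  20: 20 XOR 14 = 26 ≥ 20 — no move.
  16: 16 XOR 14 = 30 ≥ 16 — no move.
That gives 1 winning move.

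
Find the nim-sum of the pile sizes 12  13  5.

Nim-sum: 12 XOR 13 XOR 5 = 4.

4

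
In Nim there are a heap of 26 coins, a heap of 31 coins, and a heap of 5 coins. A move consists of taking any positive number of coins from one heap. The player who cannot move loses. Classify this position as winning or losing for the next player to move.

Losing position

Compute the nim-sum pairwise:
26 ⊕ 31 = 5
5 ⊕ 5 = 0
The nim-sum is 0, so this is a P-position: the player to move is in a losing position under optimal play.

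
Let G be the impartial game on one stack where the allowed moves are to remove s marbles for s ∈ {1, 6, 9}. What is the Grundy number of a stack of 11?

2

Compute g(0), g(1), … for moves {1, 6, 9}:
g(0) = mex{} = 0
g(1) = mex{0} = 1
g(2) = mex{1} = 0
g(3) = mex{0} = 1
g(4) = mex{1} = 0
g(5) = mex{0} = 1
g(6) = mex{0,1} = 2
g(7) = mex{1,2} = 0
g(8) = mex{0} = 1
g(9) = mex{0,1} = 2
g(10) = mex{0,1,2} = 3
g(11) = mex{0,1,3} = 2
So g(11) = 2.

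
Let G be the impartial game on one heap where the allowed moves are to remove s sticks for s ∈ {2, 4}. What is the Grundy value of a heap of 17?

Grundy values for subtraction set {2, 4}:
k:     0  1  2  3  4  5  6  7  8  9 10 11 12 13 14 15 16 17
g(k):  0  0  1  1  2  2  0  0  1  1  2  2  0  0  1  1  2  2
So g(17) = 2.

2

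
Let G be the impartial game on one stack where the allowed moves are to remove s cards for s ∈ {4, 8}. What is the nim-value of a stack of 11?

Grundy values for subtraction set {4, 8}:
g(0) = mex{} = 0
g(1) = mex{} = 0
g(2) = mex{} = 0
g(3) = mex{} = 0
g(4) = mex{0} = 1
g(5) = mex{0} = 1
g(6) = mex{0} = 1
g(7) = mex{0} = 1
g(8) = mex{0,1} = 2
g(9) = mex{0,1} = 2
g(10) = mex{0,1} = 2
g(11) = mex{0,1} = 2
So g(11) = 2.

2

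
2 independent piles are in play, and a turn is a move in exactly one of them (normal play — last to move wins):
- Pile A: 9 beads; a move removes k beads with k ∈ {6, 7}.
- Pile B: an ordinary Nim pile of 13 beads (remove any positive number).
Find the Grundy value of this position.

12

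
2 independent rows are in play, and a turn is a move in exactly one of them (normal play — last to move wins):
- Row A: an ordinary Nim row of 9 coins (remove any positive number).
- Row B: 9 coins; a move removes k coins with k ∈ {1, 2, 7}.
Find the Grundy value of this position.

9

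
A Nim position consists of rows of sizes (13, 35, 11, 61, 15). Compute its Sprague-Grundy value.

23

Write each in binary and XOR column by column:
  001101  (13)
  100011  (35)
  001011  (11)
  111101  (61)
  001111  (15)
  ------
  010111  (23)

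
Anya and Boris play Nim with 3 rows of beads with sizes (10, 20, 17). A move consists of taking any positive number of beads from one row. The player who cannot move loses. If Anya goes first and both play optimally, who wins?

Anya wins

Nim-sum: 10 ⊕ 20 ⊕ 17 = 15.
The nim-sum is 15 ≠ 0, so this is an N-position: the player to move can win; Anya has a winning move.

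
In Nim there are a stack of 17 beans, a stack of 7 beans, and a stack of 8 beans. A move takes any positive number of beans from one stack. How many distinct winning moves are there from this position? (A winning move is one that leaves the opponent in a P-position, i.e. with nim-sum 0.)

Nim-sum: 17 XOR 7 XOR 8 = 30.
The overall nim-sum is X = 30. A stack of size p has a winning move iff p XOR X < p (reduce it to p XOR X).
  17: 17 XOR 30 = 15 < 17 — winning move (to 15).
  7: 7 XOR 30 = 25 ≥ 7 — no move.
  8: 8 XOR 30 = 22 ≥ 8 — no move.
That gives 1 winning move.

1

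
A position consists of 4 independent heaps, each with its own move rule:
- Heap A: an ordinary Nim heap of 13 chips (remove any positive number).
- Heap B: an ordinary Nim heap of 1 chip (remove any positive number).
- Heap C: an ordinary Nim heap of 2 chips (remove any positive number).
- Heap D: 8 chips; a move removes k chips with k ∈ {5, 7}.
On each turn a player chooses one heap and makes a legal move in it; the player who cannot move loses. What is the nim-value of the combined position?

Heap A is a plain Nim heap of size 13, so its Grundy value is 13.
Heap B is a plain Nim heap of size 1, so its Grundy value is 1.
Heap C is a plain Nim heap of size 2, so its Grundy value is 2.
Build the Grundy sequence for heap D with g(k) = mex{g(k−s) : s ∈ {5, 7}, s ≤ k}:
g(0) = mex{} = 0
g(1) = mex{} = 0
g(2) = mex{} = 0
g(3) = mex{} = 0
g(4) = mex{} = 0
g(5) = mex{0} = 1
g(6) = mex{0} = 1
g(7) = mex{0} = 1
g(8) = mex{0} = 1
So g(8) = 1.
By the Sprague-Grundy theorem, the Grundy value of a sum of independent games is the XOR of the component values.
Combined value = 13 XOR 1 XOR 2 XOR 1 = 15.

15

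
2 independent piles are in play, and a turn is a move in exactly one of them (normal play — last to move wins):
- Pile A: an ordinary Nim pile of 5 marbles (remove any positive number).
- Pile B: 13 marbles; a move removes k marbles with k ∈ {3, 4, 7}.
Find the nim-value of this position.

Pile A is a plain Nim pile of size 5, so its Grundy value is 5.
Grundy values for pile B (subtraction set {3, 4, 7}):
k:     0  1  2  3  4  5  6  7  8  9 10 11 12 13
g(k):  0  0  0  1  1  1  2  2  2  3  0  0  0  1
So g(13) = 1.
The value of a disjunctive sum is the nim-sum of the parts.
Combined value = 5 ⊕ 1 = 4.

4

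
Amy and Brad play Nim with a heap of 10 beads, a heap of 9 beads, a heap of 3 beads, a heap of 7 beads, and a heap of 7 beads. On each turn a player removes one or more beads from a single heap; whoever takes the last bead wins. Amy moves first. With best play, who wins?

Bitwise XOR of the heap sizes:
  1010  (10)
  1001  (9)
  0011  (3)
  0111  (7)
  0111  (7)
  ----
  0000  (0)
The nim-sum is 0, so this is a P-position: the player to move is in a losing position under optimal play; Amy is about to move from it and so loses — Brad wins.

Brad wins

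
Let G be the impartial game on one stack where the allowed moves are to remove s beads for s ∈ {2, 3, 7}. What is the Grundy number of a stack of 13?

Compute g(0), g(1), … for moves {2, 3, 7}:
g(0) = mex{} = 0
g(1) = mex{} = 0
g(2) = mex{0} = 1
g(3) = mex{0} = 1
g(4) = mex{0,1} = 2
g(5) = mex{1} = 0
g(6) = mex{1,2} = 0
g(7) = mex{0,2} = 1
g(8) = mex{0} = 1
g(9) = mex{0,1} = 2
g(10) = mex{1} = 0
g(11) = mex{1,2} = 0
g(12) = mex{0,2} = 1
g(13) = mex{0} = 1
So g(13) = 1.

1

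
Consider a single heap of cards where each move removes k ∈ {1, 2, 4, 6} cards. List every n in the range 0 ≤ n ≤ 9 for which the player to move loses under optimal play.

0, 3, 8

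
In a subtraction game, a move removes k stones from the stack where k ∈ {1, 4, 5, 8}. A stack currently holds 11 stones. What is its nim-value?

0

Build the Grundy sequence with g(k) = mex{g(k−s) : s ∈ {1, 4, 5, 8}, s ≤ k}:
k:     0  1  2  3  4  5  6  7  8  9 10 11
g(k):  0  1  0  1  2  3  2  3  4  0  1  0
So g(11) = 0.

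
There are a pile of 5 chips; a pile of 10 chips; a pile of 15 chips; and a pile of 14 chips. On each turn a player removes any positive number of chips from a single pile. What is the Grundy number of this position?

14

Compute the nim-sum pairwise:
5 XOR 10 = 15
15 XOR 15 = 0
0 XOR 14 = 14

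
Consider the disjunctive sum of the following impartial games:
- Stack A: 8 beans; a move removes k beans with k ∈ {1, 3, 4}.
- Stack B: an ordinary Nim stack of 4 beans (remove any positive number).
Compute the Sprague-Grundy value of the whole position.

Grundy values for stack A (subtraction set {1, 3, 4}):
g(0) = mex{} = 0
g(1) = mex{0} = 1
g(2) = mex{1} = 0
g(3) = mex{0} = 1
g(4) = mex{0,1} = 2
g(5) = mex{0,1,2} = 3
g(6) = mex{0,1,3} = 2
g(7) = mex{1,2} = 0
g(8) = mex{0,2,3} = 1
So g(8) = 1.
Stack B is a plain Nim stack of size 4, so its Grundy value is 4.
By the Sprague-Grundy theorem, the Grundy value of a sum of independent games is the XOR of the component values.
Combined value = 1 XOR 4 = 5.

5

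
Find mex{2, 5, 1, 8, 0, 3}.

The values 0, 1, 2, 3 are all present; 4 is the first non-negative integer missing from the set.

4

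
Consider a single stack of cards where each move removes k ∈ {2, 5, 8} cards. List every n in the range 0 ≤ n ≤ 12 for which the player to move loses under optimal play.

Grundy values for subtraction set {2, 5, 8}:
k:     0  1  2  3  4  5  6  7  8  9 10 11 12
g(k):  0  0  1  1  0  2  1  0  2  1  0  0  1
The P-positions (g = 0) in 0..12 are 0, 1, 4, 7, 10, 11.

0, 1, 4, 7, 10, 11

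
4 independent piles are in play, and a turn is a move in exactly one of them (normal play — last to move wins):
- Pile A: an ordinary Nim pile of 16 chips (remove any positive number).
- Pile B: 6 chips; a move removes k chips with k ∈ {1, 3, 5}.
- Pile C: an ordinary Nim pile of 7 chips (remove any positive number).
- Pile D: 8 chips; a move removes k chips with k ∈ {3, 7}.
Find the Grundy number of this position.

21

Pile A is a plain Nim pile of size 16, so its Grundy value is 16.
Grundy values for pile B (subtraction set {1, 3, 5}):
k:     0  1  2  3  4  5  6
g(k):  0  1  0  1  0  1  0
So g(6) = 0.
Pile C is a plain Nim pile of size 7, so its Grundy value is 7.
For pile D, compute g(0), g(1), … with moves {3, 7}:
g(0) = mex{} = 0
g(1) = mex{} = 0
g(2) = mex{} = 0
g(3) = mex{0} = 1
g(4) = mex{0} = 1
g(5) = mex{0} = 1
g(6) = mex{1} = 0
g(7) = mex{0,1} = 2
g(8) = mex{0,1} = 2
So g(8) = 2.
The value of a disjunctive sum is the nim-sum of the parts.
Combined value = 16 XOR 0 XOR 7 XOR 2 = 21.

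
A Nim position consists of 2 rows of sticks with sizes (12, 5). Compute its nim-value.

9

Compute the nim-sum pairwise:
12 ^ 5 = 9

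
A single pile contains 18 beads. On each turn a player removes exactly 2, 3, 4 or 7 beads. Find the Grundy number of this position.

Compute g(0), g(1), … for moves {2, 3, 4, 7}:
k:     0  1  2  3  4  5  6  7  8  9 10 11 12 13 14 15 16 17 18
g(k):  0  0  1  1  2  2  0  3  1  4  2  0  0  1  1  2  2  0  3
So g(18) = 3.

3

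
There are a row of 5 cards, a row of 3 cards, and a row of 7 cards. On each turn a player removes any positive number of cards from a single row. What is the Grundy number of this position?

Compute the nim-sum pairwise:
5 XOR 3 = 6
6 XOR 7 = 1

1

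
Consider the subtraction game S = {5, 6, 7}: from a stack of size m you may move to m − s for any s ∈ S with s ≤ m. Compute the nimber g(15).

0

Grundy values for subtraction set {5, 6, 7}:
k:     0  1  2  3  4  5  6  7  8  9 10 11 12 13 14 15
g(k):  0  0  0  0  0  1  1  1  1  1  2  2  0  0  0  0
So g(15) = 0.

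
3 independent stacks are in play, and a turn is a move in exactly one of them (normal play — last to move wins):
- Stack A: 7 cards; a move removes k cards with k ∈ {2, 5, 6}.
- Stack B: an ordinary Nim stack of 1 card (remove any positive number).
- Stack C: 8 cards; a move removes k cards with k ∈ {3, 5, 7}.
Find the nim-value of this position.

0

For stack A, compute g(0), g(1), … with moves {2, 5, 6}:
g(0) = mex{} = 0
g(1) = mex{} = 0
g(2) = mex{0} = 1
g(3) = mex{0} = 1
g(4) = mex{1} = 0
g(5) = mex{0,1} = 2
g(6) = mex{0} = 1
g(7) = mex{0,1,2} = 3
So g(7) = 3.
Stack B is a plain Nim stack of size 1, so its Grundy value is 1.
For stack C, compute g(0), g(1), … with moves {3, 5, 7}:
g(0) = mex{} = 0
g(1) = mex{} = 0
g(2) = mex{} = 0
g(3) = mex{0} = 1
g(4) = mex{0} = 1
g(5) = mex{0} = 1
g(6) = mex{0,1} = 2
g(7) = mex{0,1} = 2
g(8) = mex{0,1} = 2
So g(8) = 2.
By the Sprague-Grundy theorem, the Grundy value of a sum of independent games is the XOR of the component values.
Combined value = 3 XOR 1 XOR 2 = 0.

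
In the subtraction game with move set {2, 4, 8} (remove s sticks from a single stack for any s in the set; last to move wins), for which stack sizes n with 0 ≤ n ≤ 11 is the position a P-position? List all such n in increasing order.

0, 1, 6, 7

Grundy values for subtraction set {2, 4, 8}:
g(0) = mex{} = 0
g(1) = mex{} = 0
g(2) = mex{0} = 1
g(3) = mex{0} = 1
g(4) = mex{0,1} = 2
g(5) = mex{0,1} = 2
g(6) = mex{1,2} = 0
g(7) = mex{1,2} = 0
g(8) = mex{0,2} = 1
g(9) = mex{0,2} = 1
g(10) = mex{0,1} = 2
g(11) = mex{0,1} = 2
The P-positions (g = 0) in 0..11 are 0, 1, 6, 7.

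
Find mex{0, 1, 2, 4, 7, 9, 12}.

3

The values 0, 1, 2 are all present; 3 is the first non-negative integer missing from the set.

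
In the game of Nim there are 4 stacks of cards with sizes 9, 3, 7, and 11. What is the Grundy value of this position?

6

Nim-sum: 9 ⊕ 3 ⊕ 7 ⊕ 11 = 6.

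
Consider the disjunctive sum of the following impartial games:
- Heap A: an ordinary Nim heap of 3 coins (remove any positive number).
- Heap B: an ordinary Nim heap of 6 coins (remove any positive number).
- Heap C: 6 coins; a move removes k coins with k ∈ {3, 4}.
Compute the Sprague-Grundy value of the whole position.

7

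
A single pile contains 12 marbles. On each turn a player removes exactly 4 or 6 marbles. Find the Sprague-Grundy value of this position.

0

Build the Grundy sequence with g(k) = mex{g(k−s) : s ∈ {4, 6}, s ≤ k}:
g(0) = mex{} = 0
g(1) = mex{} = 0
g(2) = mex{} = 0
g(3) = mex{} = 0
g(4) = mex{0} = 1
g(5) = mex{0} = 1
g(6) = mex{0} = 1
g(7) = mex{0} = 1
g(8) = mex{0,1} = 2
g(9) = mex{0,1} = 2
g(10) = mex{1} = 0
g(11) = mex{1} = 0
g(12) = mex{1,2} = 0
So g(12) = 0.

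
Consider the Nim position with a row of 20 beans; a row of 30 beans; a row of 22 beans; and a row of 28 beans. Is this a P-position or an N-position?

P-position

Compute the nim-sum pairwise:
20 ^ 30 = 10
10 ^ 22 = 28
28 ^ 28 = 0
The nim-sum is 0, so this is a P-position: the player to move is in a losing position under optimal play.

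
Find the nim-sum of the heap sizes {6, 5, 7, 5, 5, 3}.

In binary:
  110  (6)
  101  (5)
  111  (7)
  101  (5)
  101  (5)
  011  (3)
  ---
  111  (7)

7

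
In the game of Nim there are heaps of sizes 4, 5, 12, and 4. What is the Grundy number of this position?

9

Compute the nim-sum pairwise:
4 ⊕ 5 = 1
1 ⊕ 12 = 13
13 ⊕ 4 = 9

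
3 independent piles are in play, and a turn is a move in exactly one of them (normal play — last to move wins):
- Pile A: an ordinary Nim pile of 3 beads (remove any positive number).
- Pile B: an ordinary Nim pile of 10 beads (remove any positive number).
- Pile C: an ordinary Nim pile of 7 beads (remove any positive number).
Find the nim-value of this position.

14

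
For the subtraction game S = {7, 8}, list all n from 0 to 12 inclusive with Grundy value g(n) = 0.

Build the Grundy sequence with g(k) = mex{g(k−s) : s ∈ {7, 8}, s ≤ k}:
k:     0  1  2  3  4  5  6  7  8  9 10 11 12
g(k):  0  0  0  0  0  0  0  1  1  1  1  1  1
The P-positions (g = 0) in 0..12 are 0, 1, 2, 3, 4, 5, 6.

0, 1, 2, 3, 4, 5, 6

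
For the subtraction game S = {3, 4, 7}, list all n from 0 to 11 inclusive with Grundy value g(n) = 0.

Build the Grundy sequence with g(k) = mex{g(k−s) : s ∈ {3, 4, 7}, s ≤ k}:
g(0) = mex{} = 0
g(1) = mex{} = 0
g(2) = mex{} = 0
g(3) = mex{0} = 1
g(4) = mex{0} = 1
g(5) = mex{0} = 1
g(6) = mex{0,1} = 2
g(7) = mex{0,1} = 2
g(8) = mex{0,1} = 2
g(9) = mex{0,1,2} = 3
g(10) = mex{1,2} = 0
g(11) = mex{1,2} = 0
The P-positions (g = 0) in 0..11 are 0, 1, 2, 10, 11.

0, 1, 2, 10, 11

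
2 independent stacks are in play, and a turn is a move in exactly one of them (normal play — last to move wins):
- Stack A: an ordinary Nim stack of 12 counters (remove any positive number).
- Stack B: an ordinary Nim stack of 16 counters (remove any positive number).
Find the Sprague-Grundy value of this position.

28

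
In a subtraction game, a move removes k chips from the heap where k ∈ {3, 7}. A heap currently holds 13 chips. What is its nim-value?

1

Build the Grundy sequence with g(k) = mex{g(k−s) : s ∈ {3, 7}, s ≤ k}:
k:     0  1  2  3  4  5  6  7  8  9 10 11 12 13
g(k):  0  0  0  1  1  1  0  2  2  1  0  0  0  1
So g(13) = 1.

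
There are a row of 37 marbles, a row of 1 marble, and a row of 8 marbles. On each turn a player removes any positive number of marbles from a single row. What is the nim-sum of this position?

Write each in binary and XOR column by column:
  100101  (37)
  000001  (1)
  001000  (8)
  ------
  101100  (44)

44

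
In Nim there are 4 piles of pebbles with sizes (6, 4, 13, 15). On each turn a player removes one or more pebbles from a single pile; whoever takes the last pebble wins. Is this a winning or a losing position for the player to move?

Losing position

Compute the nim-sum pairwise:
6 ⊕ 4 = 2
2 ⊕ 13 = 15
15 ⊕ 15 = 0
The nim-sum is 0, so this is a P-position: the player to move is in a losing position under optimal play.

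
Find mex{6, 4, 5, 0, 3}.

1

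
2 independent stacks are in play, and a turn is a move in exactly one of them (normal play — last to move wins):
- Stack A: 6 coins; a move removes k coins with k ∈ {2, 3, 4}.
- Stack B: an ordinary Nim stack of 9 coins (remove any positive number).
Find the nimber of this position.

Build the Grundy sequence for stack A with g(k) = mex{g(k−s) : s ∈ {2, 3, 4}, s ≤ k}:
k:     0  1  2  3  4  5  6
g(k):  0  0  1  1  2  2  0
So g(6) = 0.
Stack B is a plain Nim stack of size 9, so its Grundy value is 9.
The value of a disjunctive sum is the nim-sum of the parts.
Combined value = 0 ⊕ 9 = 9.

9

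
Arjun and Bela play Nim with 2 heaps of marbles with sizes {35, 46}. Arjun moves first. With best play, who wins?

Nim-sum: 35 ⊕ 46 = 13.
The nim-sum is 13 ≠ 0, so this is an N-position: the player to move can win; Arjun has a winning move.

Arjun wins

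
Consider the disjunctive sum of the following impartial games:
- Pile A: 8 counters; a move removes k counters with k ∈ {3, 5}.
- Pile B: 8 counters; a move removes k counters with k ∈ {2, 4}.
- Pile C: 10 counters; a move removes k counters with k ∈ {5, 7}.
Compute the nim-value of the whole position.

3

Build the Grundy sequence for pile A with g(k) = mex{g(k−s) : s ∈ {3, 5}, s ≤ k}:
g(0) = mex{} = 0
g(1) = mex{} = 0
g(2) = mex{} = 0
g(3) = mex{0} = 1
g(4) = mex{0} = 1
g(5) = mex{0} = 1
g(6) = mex{0,1} = 2
g(7) = mex{0,1} = 2
g(8) = mex{1} = 0
So g(8) = 0.
Build the Grundy sequence for pile B with g(k) = mex{g(k−s) : s ∈ {2, 4}, s ≤ k}:
k:     0  1  2  3  4  5  6  7  8
g(k):  0  0  1  1  2  2  0  0  1
So g(8) = 1.
For pile C, compute g(0), g(1), … with moves {5, 7}:
k:     0  1  2  3  4  5  6  7  8  9 10
g(k):  0  0  0  0  0  1  1  1  1  1  2
So g(10) = 2.
By the Sprague-Grundy theorem, the Grundy value of a sum of independent games is the XOR of the component values.
Combined value = 0 XOR 1 XOR 2 = 3.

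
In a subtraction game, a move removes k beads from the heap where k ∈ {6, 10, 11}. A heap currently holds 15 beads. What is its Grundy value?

Compute g(0), g(1), … for moves {6, 10, 11}:
k:     0  1  2  3  4  5  6  7  8  9 10 11 12 13 14 15
g(k):  0  0  0  0  0  0  1  1  1  1  1  1  2  2  2  2
So g(15) = 2.

2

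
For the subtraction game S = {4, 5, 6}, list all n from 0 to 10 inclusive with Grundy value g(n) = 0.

Build the Grundy sequence with g(k) = mex{g(k−s) : s ∈ {4, 5, 6}, s ≤ k}:
k:     0  1  2  3  4  5  6  7  8  9 10
g(k):  0  0  0  0  1  1  1  1  2  2  0
The P-positions (g = 0) in 0..10 are 0, 1, 2, 3, 10.

0, 1, 2, 3, 10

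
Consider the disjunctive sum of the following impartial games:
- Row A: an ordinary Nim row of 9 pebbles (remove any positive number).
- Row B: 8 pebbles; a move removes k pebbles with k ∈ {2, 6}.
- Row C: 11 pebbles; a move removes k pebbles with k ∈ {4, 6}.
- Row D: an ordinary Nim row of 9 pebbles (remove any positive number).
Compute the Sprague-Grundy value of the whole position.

Row A is a plain Nim row of size 9, so its Grundy value is 9.
Build the Grundy sequence for row B with g(k) = mex{g(k−s) : s ∈ {2, 6}, s ≤ k}:
g(0) = mex{} = 0
g(1) = mex{} = 0
g(2) = mex{0} = 1
g(3) = mex{0} = 1
g(4) = mex{1} = 0
g(5) = mex{1} = 0
g(6) = mex{0} = 1
g(7) = mex{0} = 1
g(8) = mex{1} = 0
So g(8) = 0.
Grundy values for row C (subtraction set {4, 6}):
g(0) = mex{} = 0
g(1) = mex{} = 0
g(2) = mex{} = 0
g(3) = mex{} = 0
g(4) = mex{0} = 1
g(5) = mex{0} = 1
g(6) = mex{0} = 1
g(7) = mex{0} = 1
g(8) = mex{0,1} = 2
g(9) = mex{0,1} = 2
g(10) = mex{1} = 0
g(11) = mex{1} = 0
So g(11) = 0.
Row D is a plain Nim row of size 9, so its Grundy value is 9.
The value of a disjunctive sum is the nim-sum of the parts.
Combined value = 9 XOR 0 XOR 0 XOR 9 = 0.

0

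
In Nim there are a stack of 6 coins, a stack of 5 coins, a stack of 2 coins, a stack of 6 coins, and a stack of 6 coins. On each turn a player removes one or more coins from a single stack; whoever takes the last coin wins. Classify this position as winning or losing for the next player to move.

Winning position

Nim-sum: 6 ^ 5 ^ 2 ^ 6 ^ 6 = 1.
The nim-sum is 1 ≠ 0, so this is an N-position: the player to move can win.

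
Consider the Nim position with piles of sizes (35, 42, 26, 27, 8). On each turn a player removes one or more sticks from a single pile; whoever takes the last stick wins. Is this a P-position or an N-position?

P-position

Write each in binary and XOR column by column:
  100011  (35)
  101010  (42)
  011010  (26)
  011011  (27)
  001000  (8)
  ------
  000000  (0)
The nim-sum is 0, so this is a P-position: the player to move is in a losing position under optimal play.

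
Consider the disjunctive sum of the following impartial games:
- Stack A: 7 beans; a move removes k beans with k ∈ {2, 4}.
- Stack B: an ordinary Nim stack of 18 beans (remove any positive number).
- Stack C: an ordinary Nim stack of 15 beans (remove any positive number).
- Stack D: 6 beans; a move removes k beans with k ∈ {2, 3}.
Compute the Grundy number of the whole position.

Grundy values for stack A (subtraction set {2, 4}):
g(0) = mex{} = 0
g(1) = mex{} = 0
g(2) = mex{0} = 1
g(3) = mex{0} = 1
g(4) = mex{0,1} = 2
g(5) = mex{0,1} = 2
g(6) = mex{1,2} = 0
g(7) = mex{1,2} = 0
So g(7) = 0.
Stack B is a plain Nim stack of size 18, so its Grundy value is 18.
Stack C is a plain Nim stack of size 15, so its Grundy value is 15.
Build the Grundy sequence for stack D with g(k) = mex{g(k−s) : s ∈ {2, 3}, s ≤ k}:
g(0) = mex{} = 0
g(1) = mex{} = 0
g(2) = mex{0} = 1
g(3) = mex{0} = 1
g(4) = mex{0,1} = 2
g(5) = mex{1} = 0
g(6) = mex{1,2} = 0
So g(6) = 0.
By the Sprague-Grundy theorem, the Grundy value of a sum of independent games is the XOR of the component values.
Combined value = 0 ⊕ 18 ⊕ 15 ⊕ 0 = 29.

29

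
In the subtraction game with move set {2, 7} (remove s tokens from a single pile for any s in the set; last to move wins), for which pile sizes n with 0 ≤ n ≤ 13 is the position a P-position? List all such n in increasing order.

0, 1, 4, 5, 9, 10, 13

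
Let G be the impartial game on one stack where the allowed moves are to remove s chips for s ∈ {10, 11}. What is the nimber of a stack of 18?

Build the Grundy sequence with g(k) = mex{g(k−s) : s ∈ {10, 11}, s ≤ k}:
k:     0  1  2  3  4  5  6  7  8  9 10 11 12 13 14 15 16 17 18
g(k):  0  0  0  0  0  0  0  0  0  0  1  1  1  1  1  1  1  1  1
So g(18) = 1.

1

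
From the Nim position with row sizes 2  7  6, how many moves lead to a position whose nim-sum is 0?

Compute the nim-sum pairwise:
2 XOR 7 = 5
5 XOR 6 = 3
The overall nim-sum is X = 3. A row of size p has a winning move iff p XOR X < p (reduce it to p XOR X).
  2: 2 XOR 3 = 1 < 2 — winning move (to 1).
  7: 7 XOR 3 = 4 < 7 — winning move (to 4).
  6: 6 XOR 3 = 5 < 6 — winning move (to 5).
That gives 3 winning moves.

3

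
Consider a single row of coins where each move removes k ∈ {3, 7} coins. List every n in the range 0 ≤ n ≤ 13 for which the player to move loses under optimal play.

0, 1, 2, 6, 10, 11, 12

Compute g(0), g(1), … for moves {3, 7}:
k:     0  1  2  3  4  5  6  7  8  9 10 11 12 13
g(k):  0  0  0  1  1  1  0  2  2  1  0  0  0  1
The P-positions (g = 0) in 0..13 are 0, 1, 2, 6, 10, 11, 12.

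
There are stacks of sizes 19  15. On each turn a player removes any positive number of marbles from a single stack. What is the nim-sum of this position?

28

Nim-sum: 19 ^ 15 = 28.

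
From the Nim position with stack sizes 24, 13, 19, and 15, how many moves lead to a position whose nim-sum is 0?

3

Compute the nim-sum pairwise:
24 XOR 13 = 21
21 XOR 19 = 6
6 XOR 15 = 9
The overall nim-sum is X = 9. A stack of size p has a winning move iff p XOR X < p (reduce it to p XOR X).
  24: 24 XOR 9 = 17 < 24 — winning move (to 17).
  13: 13 XOR 9 = 4 < 13 — winning move (to 4).
  19: 19 XOR 9 = 26 ≥ 19 — no move.
  15: 15 XOR 9 = 6 < 15 — winning move (to 6).
That gives 3 winning moves.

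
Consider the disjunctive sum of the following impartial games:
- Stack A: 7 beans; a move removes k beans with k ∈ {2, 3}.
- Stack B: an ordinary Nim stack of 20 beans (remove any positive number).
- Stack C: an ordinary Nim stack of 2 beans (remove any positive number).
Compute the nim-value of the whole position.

23

For stack A, compute g(0), g(1), … with moves {2, 3}:
k:     0  1  2  3  4  5  6  7
g(k):  0  0  1  1  2  0  0  1
So g(7) = 1.
Stack B is a plain Nim stack of size 20, so its Grundy value is 20.
Stack C is a plain Nim stack of size 2, so its Grundy value is 2.
The value of a disjunctive sum is the nim-sum of the parts.
Combined value = 1 ⊕ 20 ⊕ 2 = 23.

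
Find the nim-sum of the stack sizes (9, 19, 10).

16

Nim-sum: 9 XOR 19 XOR 10 = 16.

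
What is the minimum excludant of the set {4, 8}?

0 is not in the set, so the mex is 0.

0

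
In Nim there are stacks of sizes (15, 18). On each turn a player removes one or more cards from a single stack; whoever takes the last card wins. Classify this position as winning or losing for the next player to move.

Compute the nim-sum pairwise:
15 ⊕ 18 = 29
The nim-sum is 29 ≠ 0, so this is an N-position: the player to move can win.

Winning position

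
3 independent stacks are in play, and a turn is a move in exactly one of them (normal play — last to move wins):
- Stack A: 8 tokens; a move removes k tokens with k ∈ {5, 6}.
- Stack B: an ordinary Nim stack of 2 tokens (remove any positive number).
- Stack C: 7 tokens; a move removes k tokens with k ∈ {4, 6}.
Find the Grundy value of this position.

Build the Grundy sequence for stack A with g(k) = mex{g(k−s) : s ∈ {5, 6}, s ≤ k}:
k:     0  1  2  3  4  5  6  7  8
g(k):  0  0  0  0  0  1  1  1  1
So g(8) = 1.
Stack B is a plain Nim stack of size 2, so its Grundy value is 2.
For stack C, compute g(0), g(1), … with moves {4, 6}:
g(0) = mex{} = 0
g(1) = mex{} = 0
g(2) = mex{} = 0
g(3) = mex{} = 0
g(4) = mex{0} = 1
g(5) = mex{0} = 1
g(6) = mex{0} = 1
g(7) = mex{0} = 1
So g(7) = 1.
By the Sprague-Grundy theorem, the Grundy value of a sum of independent games is the XOR of the component values.
Combined value = 1 ⊕ 2 ⊕ 1 = 2.

2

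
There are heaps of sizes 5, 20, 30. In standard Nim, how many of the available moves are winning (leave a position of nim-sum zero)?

1

Nim-sum: 5 ⊕ 20 ⊕ 30 = 15.
The overall nim-sum is X = 15. A heap of size p has a winning move iff p XOR X < p (reduce it to p XOR X).
  5: 5 XOR 15 = 10 ≥ 5 — no move.
  20: 20 XOR 15 = 27 ≥ 20 — no move.
  30: 30 XOR 15 = 17 < 30 — winning move (to 17).
That gives 1 winning move.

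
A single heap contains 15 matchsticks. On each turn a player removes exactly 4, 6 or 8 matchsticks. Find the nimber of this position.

0

Build the Grundy sequence with g(k) = mex{g(k−s) : s ∈ {4, 6, 8}, s ≤ k}:
k:     0  1  2  3  4  5  6  7  8  9 10 11 12 13 14 15
g(k):  0  0  0  0  1  1  1  1  2  2  2  2  0  0  0  0
So g(15) = 0.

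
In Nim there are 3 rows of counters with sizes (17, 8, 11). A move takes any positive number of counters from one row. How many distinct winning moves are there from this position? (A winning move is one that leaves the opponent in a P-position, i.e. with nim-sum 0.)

Nim-sum: 17 ⊕ 8 ⊕ 11 = 18.
The overall nim-sum is X = 18. A row of size p has a winning move iff p XOR X < p (reduce it to p XOR X).
  17: 17 XOR 18 = 3 < 17 — winning move (to 3).
  8: 8 XOR 18 = 26 ≥ 8 — no move.
  11: 11 XOR 18 = 25 ≥ 11 — no move.
That gives 1 winning move.

1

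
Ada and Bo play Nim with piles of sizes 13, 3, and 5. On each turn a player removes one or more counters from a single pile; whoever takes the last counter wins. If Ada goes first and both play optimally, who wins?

Nim-sum: 13 ^ 3 ^ 5 = 11.
The nim-sum is 11 ≠ 0, so this is an N-position: the player to move can win; Ada has a winning move.

Ada wins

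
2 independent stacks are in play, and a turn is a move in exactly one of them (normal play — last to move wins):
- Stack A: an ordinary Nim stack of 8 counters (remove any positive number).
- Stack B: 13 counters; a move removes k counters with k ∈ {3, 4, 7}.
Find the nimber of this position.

9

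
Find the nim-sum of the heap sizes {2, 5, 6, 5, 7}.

3

Compute the nim-sum pairwise:
2 XOR 5 = 7
7 XOR 6 = 1
1 XOR 5 = 4
4 XOR 7 = 3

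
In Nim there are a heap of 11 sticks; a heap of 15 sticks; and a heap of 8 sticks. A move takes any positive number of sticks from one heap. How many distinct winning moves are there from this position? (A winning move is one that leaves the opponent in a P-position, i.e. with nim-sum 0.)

Bitwise XOR of the heap sizes:
  1011  (11)
  1111  (15)
  1000  (8)
  ----
  1100  (12)
The overall nim-sum is X = 12. A heap of size p has a winning move iff p XOR X < p (reduce it to p XOR X).
  11: 11 XOR 12 = 7 < 11 — winning move (to 7).
  15: 15 XOR 12 = 3 < 15 — winning move (to 3).
  8: 8 XOR 12 = 4 < 8 — winning move (to 4).
That gives 3 winning moves.

3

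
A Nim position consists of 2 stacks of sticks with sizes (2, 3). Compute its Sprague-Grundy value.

1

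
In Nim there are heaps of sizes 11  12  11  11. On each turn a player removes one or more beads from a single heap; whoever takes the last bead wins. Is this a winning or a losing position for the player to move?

Compute the nim-sum pairwise:
11 ^ 12 = 7
7 ^ 11 = 12
12 ^ 11 = 7
The nim-sum is 7 ≠ 0, so this is an N-position: the player to move can win.

Winning position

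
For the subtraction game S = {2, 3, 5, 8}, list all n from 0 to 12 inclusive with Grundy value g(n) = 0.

Compute g(0), g(1), … for moves {2, 3, 5, 8}:
g(0) = mex{} = 0
g(1) = mex{} = 0
g(2) = mex{0} = 1
g(3) = mex{0} = 1
g(4) = mex{0,1} = 2
g(5) = mex{0,1} = 2
g(6) = mex{0,1,2} = 3
g(7) = mex{1,2} = 0
g(8) = mex{0,1,2,3} = 4
g(9) = mex{0,2,3} = 1
g(10) = mex{0,1,2,4} = 3
g(11) = mex{1,3,4} = 0
g(12) = mex{0,1,2,3} = 4
The P-positions (g = 0) in 0..12 are 0, 1, 7, 11.

0, 1, 7, 11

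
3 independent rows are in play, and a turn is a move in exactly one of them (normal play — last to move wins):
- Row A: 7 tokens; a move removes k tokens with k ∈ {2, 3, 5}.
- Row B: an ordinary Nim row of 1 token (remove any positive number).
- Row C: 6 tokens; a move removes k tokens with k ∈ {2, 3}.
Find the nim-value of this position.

1

Build the Grundy sequence for row A with g(k) = mex{g(k−s) : s ∈ {2, 3, 5}, s ≤ k}:
g(0) = mex{} = 0
g(1) = mex{} = 0
g(2) = mex{0} = 1
g(3) = mex{0} = 1
g(4) = mex{0,1} = 2
g(5) = mex{0,1} = 2
g(6) = mex{0,1,2} = 3
g(7) = mex{1,2} = 0
So g(7) = 0.
Row B is a plain Nim row of size 1, so its Grundy value is 1.
For row C, compute g(0), g(1), … with moves {2, 3}:
k:     0  1  2  3  4  5  6
g(k):  0  0  1  1  2  0  0
So g(6) = 0.
By the Sprague-Grundy theorem, the Grundy value of a sum of independent games is the XOR of the component values.
Combined value = 0 ⊕ 1 ⊕ 0 = 1.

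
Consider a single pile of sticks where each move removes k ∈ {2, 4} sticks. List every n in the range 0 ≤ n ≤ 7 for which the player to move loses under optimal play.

Grundy values for subtraction set {2, 4}:
g(0) = mex{} = 0
g(1) = mex{} = 0
g(2) = mex{0} = 1
g(3) = mex{0} = 1
g(4) = mex{0,1} = 2
g(5) = mex{0,1} = 2
g(6) = mex{1,2} = 0
g(7) = mex{1,2} = 0
The P-positions (g = 0) in 0..7 are 0, 1, 6, 7.

0, 1, 6, 7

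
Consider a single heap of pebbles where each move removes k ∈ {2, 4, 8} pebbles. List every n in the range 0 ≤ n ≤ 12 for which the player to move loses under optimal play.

0, 1, 6, 7, 12

Compute g(0), g(1), … for moves {2, 4, 8}:
g(0) = mex{} = 0
g(1) = mex{} = 0
g(2) = mex{0} = 1
g(3) = mex{0} = 1
g(4) = mex{0,1} = 2
g(5) = mex{0,1} = 2
g(6) = mex{1,2} = 0
g(7) = mex{1,2} = 0
g(8) = mex{0,2} = 1
g(9) = mex{0,2} = 1
g(10) = mex{0,1} = 2
g(11) = mex{0,1} = 2
g(12) = mex{1,2} = 0
The P-positions (g = 0) in 0..12 are 0, 1, 6, 7, 12.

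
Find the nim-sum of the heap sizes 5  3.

6

Write each in binary and XOR column by column:
  101  (5)
  011  (3)
  ---
  110  (6)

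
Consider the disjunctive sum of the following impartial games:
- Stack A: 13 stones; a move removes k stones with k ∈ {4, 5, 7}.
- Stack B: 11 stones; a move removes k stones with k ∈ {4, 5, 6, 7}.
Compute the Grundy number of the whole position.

Build the Grundy sequence for stack A with g(k) = mex{g(k−s) : s ∈ {4, 5, 7}, s ≤ k}:
g(0) = mex{} = 0
g(1) = mex{} = 0
g(2) = mex{} = 0
g(3) = mex{} = 0
g(4) = mex{0} = 1
g(5) = mex{0} = 1
g(6) = mex{0} = 1
g(7) = mex{0} = 1
g(8) = mex{0,1} = 2
g(9) = mex{0,1} = 2
g(10) = mex{0,1} = 2
g(11) = mex{1} = 0
g(12) = mex{1,2} = 0
g(13) = mex{1,2} = 0
So g(13) = 0.
Build the Grundy sequence for stack B with g(k) = mex{g(k−s) : s ∈ {4, 5, 6, 7}, s ≤ k}:
g(0) = mex{} = 0
g(1) = mex{} = 0
g(2) = mex{} = 0
g(3) = mex{} = 0
g(4) = mex{0} = 1
g(5) = mex{0} = 1
g(6) = mex{0} = 1
g(7) = mex{0} = 1
g(8) = mex{0,1} = 2
g(9) = mex{0,1} = 2
g(10) = mex{0,1} = 2
g(11) = mex{1} = 0
So g(11) = 0.
The value of a disjunctive sum is the nim-sum of the parts.
Combined value = 0 ⊕ 0 = 0.

0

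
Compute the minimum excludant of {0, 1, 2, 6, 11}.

3

The values 0, 1, 2 are all present; 3 is the first non-negative integer missing from the set.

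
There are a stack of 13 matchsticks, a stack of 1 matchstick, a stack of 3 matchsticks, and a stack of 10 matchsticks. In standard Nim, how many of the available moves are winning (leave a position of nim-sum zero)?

Compute the nim-sum pairwise:
13 ⊕ 1 = 12
12 ⊕ 3 = 15
15 ⊕ 10 = 5
The overall nim-sum is X = 5. A stack of size p has a winning move iff p XOR X < p (reduce it to p XOR X).
  13: 13 XOR 5 = 8 < 13 — winning move (to 8).
  1: 1 XOR 5 = 4 ≥ 1 — no move.
  3: 3 XOR 5 = 6 ≥ 3 — no move.
  10: 10 XOR 5 = 15 ≥ 10 — no move.
That gives 1 winning move.

1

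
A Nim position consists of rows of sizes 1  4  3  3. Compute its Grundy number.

5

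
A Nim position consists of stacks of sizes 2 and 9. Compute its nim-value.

Nim-sum: 2 ⊕ 9 = 11.

11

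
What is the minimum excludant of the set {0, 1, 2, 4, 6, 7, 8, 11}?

3

The values 0, 1, 2 are all present; 3 is the first non-negative integer missing from the set.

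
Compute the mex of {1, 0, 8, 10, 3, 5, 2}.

4

The values 0, 1, 2, 3 are all present; 4 is the first non-negative integer missing from the set.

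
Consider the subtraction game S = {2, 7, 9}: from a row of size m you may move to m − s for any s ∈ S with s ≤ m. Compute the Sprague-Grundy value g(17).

1

Compute g(0), g(1), … for moves {2, 7, 9}:
k:     0  1  2  3  4  5  6  7  8  9 10 11 12 13 14 15 16 17
g(k):  0  0  1  1  0  0  1  1  2  2  3  3  2  2  3  0  0  1
So g(17) = 1.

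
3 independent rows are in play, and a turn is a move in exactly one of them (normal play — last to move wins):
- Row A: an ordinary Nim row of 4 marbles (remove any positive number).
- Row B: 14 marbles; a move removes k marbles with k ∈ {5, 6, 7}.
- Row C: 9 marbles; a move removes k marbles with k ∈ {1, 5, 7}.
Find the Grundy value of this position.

Row A is a plain Nim row of size 4, so its Grundy value is 4.
Build the Grundy sequence for row B with g(k) = mex{g(k−s) : s ∈ {5, 6, 7}, s ≤ k}:
g(0) = mex{} = 0
g(1) = mex{} = 0
g(2) = mex{} = 0
g(3) = mex{} = 0
g(4) = mex{} = 0
g(5) = mex{0} = 1
g(6) = mex{0} = 1
g(7) = mex{0} = 1
g(8) = mex{0} = 1
g(9) = mex{0} = 1
g(10) = mex{0,1} = 2
g(11) = mex{0,1} = 2
g(12) = mex{1} = 0
g(13) = mex{1} = 0
g(14) = mex{1} = 0
So g(14) = 0.
Build the Grundy sequence for row C with g(k) = mex{g(k−s) : s ∈ {1, 5, 7}, s ≤ k}:
g(0) = mex{} = 0
g(1) = mex{0} = 1
g(2) = mex{1} = 0
g(3) = mex{0} = 1
g(4) = mex{1} = 0
g(5) = mex{0} = 1
g(6) = mex{1} = 0
g(7) = mex{0} = 1
g(8) = mex{1} = 0
g(9) = mex{0} = 1
So g(9) = 1.
By the Sprague-Grundy theorem, the Grundy value of a sum of independent games is the XOR of the component values.
Combined value = 4 XOR 0 XOR 1 = 5.

5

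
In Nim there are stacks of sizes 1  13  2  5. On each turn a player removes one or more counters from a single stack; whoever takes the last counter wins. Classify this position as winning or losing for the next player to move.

Winning position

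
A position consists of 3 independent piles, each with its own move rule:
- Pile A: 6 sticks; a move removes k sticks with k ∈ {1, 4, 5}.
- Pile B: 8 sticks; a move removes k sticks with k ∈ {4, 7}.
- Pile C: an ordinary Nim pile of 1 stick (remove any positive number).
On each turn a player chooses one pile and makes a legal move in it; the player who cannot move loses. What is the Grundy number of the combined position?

Grundy values for pile A (subtraction set {1, 4, 5}):
k:     0  1  2  3  4  5  6
g(k):  0  1  0  1  2  3  2
So g(6) = 2.
For pile B, compute g(0), g(1), … with moves {4, 7}:
g(0) = mex{} = 0
g(1) = mex{} = 0
g(2) = mex{} = 0
g(3) = mex{} = 0
g(4) = mex{0} = 1
g(5) = mex{0} = 1
g(6) = mex{0} = 1
g(7) = mex{0} = 1
g(8) = mex{0,1} = 2
So g(8) = 2.
Pile C is a plain Nim pile of size 1, so its Grundy value is 1.
The value of a disjunctive sum is the nim-sum of the parts.
Combined value = 2 XOR 2 XOR 1 = 1.

1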